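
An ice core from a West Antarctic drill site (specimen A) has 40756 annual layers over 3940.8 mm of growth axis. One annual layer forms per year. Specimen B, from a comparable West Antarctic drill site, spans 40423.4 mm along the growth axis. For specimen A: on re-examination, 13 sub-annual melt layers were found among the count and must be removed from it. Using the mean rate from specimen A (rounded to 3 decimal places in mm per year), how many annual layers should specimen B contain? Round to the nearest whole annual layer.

Specimen A: true annual layer count = 40756 − 13 = 40743.
A: Extension rate ≈ 3940.8 / 40743 = 0.097 mm per year.
B spans 40423.4 / 0.097 = 416736.08 years ≈ 416736 annual layers.

416736 annual layers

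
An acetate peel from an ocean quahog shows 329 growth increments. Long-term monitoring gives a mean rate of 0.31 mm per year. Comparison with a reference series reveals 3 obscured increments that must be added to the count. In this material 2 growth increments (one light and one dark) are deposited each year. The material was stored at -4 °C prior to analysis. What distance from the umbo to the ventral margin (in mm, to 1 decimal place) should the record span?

51.5 mm

After corrections the count is 329 + 3 = 332 growth increments.
Dividing by 2 growth increments per year: 332 / 2 = 166 years.
Length ≈ 0.31 × 166 = 51.5 mm.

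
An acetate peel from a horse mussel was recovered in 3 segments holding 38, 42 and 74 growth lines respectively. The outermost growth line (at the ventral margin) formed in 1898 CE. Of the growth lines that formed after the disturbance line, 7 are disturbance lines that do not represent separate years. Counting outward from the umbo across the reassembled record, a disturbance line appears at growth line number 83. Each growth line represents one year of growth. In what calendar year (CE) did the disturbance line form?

1834 CE

Total growth lines = 38 + 42 + 74 = 154.
The disturbance line sits at growth line 83 from the umbo, so 154 − 83 = 71 growth lines formed after it.
Excluding 7 false growth lines: 71 − 7 = 64.
The growth line at the ventral margin is 1898 CE, so the disturbance line dates to 1898 − 64 = 1834 CE.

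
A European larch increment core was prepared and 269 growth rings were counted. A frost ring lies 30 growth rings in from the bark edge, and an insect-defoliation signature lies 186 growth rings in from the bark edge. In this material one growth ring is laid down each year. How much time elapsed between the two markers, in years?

186 − 30 = 156 growth rings lie between the two events.
At one growth ring per year, 156 years elapsed between them.

156 years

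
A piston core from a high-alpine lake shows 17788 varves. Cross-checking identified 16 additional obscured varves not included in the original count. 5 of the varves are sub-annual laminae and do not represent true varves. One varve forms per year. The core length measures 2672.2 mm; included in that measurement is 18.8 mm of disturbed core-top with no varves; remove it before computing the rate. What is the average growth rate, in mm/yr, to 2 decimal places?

0.15 mm/yr

Adjusted count: 17788 − 5 + 16 = 17799 varves.
Net length = 2672.2 − 18.8 = 2653.4 mm.
2653.4 mm over 17799 years gives 2653.4 / 17799 ≈ 0.15 mm/yr.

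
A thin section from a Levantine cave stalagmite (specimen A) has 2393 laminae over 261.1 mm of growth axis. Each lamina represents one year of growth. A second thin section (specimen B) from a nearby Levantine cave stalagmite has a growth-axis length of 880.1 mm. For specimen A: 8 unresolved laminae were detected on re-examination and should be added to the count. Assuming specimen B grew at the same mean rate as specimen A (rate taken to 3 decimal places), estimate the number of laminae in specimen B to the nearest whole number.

Specimen A: true lamina count = 2393 + 8 = 2401.
A: Extension rate ≈ 261.1 / 2401 = 0.109 mm/yr.
B spans 880.1 / 0.109 = 8074.31 years ≈ 8074 laminae.

8074 laminae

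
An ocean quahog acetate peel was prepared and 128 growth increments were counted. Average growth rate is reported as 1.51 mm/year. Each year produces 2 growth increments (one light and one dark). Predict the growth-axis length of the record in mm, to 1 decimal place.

Dividing by 2 growth increments per year: 128 / 2 = 64 years.
Length ≈ 1.51 × 64 = 96.6 mm.

96.6 mm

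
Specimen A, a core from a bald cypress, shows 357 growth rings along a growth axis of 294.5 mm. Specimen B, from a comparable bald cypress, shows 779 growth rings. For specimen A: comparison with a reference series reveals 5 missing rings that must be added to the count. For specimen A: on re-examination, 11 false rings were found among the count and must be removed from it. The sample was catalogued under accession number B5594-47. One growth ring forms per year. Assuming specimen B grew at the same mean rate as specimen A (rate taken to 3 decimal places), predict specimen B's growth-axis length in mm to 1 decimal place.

653.6 mm

Specimen A: adjusted count: 357 − 11 + 5 = 351 growth rings.
A: 294.5 mm over 351 years gives 294.5 / 351 ≈ 0.839 mm per year.
B's length ≈ 0.839 × 779 = 653.6 mm.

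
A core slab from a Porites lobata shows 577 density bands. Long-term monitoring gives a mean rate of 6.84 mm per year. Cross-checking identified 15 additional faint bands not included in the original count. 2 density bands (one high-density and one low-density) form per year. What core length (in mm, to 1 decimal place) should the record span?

Correcting the raw count gives 577 + 15 = 592 true density bands.
Dividing by 2 density bands per year: 592 / 2 = 296 years.
Length ≈ 6.84 × 296 = 2024.6 mm.

2024.6 mm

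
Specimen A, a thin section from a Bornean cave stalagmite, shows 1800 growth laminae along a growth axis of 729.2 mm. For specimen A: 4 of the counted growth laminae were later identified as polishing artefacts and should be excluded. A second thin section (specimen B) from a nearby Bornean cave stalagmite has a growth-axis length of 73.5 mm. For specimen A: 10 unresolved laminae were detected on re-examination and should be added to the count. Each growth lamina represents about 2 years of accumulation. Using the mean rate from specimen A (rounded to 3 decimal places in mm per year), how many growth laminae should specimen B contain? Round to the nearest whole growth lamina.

Specimen A: adjusted count: 1800 − 4 + 10 = 1806 growth laminae.
Specimen A: multiplying by 2 years per growth lamina: 1806 × 2 = 3612 years.
A: Extension rate ≈ 729.2 / 3612 = 0.202 mm/year.
Specimen B: 73.5 mm / 0.202 mm per year = 363.86 years; at 2 years per growth lamina that is 363.86 / 2 ≈ 182 growth laminae.

182 growth laminae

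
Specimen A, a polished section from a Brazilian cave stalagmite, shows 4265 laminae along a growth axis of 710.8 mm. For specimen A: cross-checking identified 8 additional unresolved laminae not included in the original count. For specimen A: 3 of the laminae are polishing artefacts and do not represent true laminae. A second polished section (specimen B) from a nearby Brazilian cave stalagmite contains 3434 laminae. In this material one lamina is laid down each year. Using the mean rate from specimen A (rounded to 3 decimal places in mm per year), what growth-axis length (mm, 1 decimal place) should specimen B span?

570.0 mm

Specimen A: after corrections the count is 4265 − 3 + 8 = 4270 laminae.
A: Mean rate = 710.8 mm / 4270 years ≈ 0.166 mm/year.
For B, 0.166 mm/year × 3434 years = 570.0 mm.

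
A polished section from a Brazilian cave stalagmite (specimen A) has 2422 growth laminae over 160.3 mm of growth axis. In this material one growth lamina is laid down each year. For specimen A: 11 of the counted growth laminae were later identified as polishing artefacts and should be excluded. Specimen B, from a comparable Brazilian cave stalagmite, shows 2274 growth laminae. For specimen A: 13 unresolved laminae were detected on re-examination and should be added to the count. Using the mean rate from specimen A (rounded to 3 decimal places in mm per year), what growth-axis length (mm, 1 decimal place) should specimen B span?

Specimen A: correcting the raw count gives 2422 − 11 + 13 = 2424 true growth laminae.
A: Mean rate = 160.3 mm / 2424 years ≈ 0.066 mm/year.
For B, 0.066 mm/year × 2274 years = 150.1 mm.

150.1 mm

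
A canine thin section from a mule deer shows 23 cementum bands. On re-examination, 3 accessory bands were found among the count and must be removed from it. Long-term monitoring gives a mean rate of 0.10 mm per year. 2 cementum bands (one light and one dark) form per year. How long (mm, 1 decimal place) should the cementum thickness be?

1.0 mm

Adjusted count: 23 − 3 = 20 cementum bands.
20 cementum bands at 2 per year is 20 / 2 = 10 years.
Length ≈ 0.10 × 10 = 1.0 mm.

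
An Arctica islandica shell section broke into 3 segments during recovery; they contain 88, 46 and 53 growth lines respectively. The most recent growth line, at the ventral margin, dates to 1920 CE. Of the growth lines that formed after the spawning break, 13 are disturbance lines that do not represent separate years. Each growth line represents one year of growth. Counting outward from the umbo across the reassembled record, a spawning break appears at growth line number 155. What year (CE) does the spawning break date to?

Total growth lines = 88 + 46 + 53 = 187.
Between growth line 155 and the ventral margin there are 187 − 155 = 32 growth lines.
Excluding 13 false growth lines: 32 − 13 = 19.
1920 − 19 = 1901 CE.

1901 CE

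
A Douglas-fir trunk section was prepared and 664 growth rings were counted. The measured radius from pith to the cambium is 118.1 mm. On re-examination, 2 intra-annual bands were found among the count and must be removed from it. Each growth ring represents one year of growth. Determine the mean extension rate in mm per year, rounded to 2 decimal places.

0.18 mm per year

True growth ring count = 664 − 2 = 662.
Extension rate ≈ 118.1 / 662 = 0.18 mm per year.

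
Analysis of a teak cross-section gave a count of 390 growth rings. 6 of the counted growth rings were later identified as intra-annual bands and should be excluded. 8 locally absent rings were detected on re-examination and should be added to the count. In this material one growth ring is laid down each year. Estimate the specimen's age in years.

392 yr

True growth ring count = 390 − 6 + 8 = 392.
One growth ring per year makes the duration 392 years.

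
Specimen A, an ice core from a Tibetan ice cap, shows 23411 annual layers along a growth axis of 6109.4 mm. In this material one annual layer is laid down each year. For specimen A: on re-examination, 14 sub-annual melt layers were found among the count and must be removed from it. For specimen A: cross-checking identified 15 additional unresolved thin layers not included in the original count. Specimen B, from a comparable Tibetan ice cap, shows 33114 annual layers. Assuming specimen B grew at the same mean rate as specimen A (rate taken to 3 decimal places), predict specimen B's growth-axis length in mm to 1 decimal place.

Specimen A: after corrections the count is 23411 − 14 + 15 = 23412 annual layers.
A: Extension rate ≈ 6109.4 / 23412 = 0.261 mm/yr.
B's length ≈ 0.261 × 33114 = 8642.8 mm.

8642.8 mm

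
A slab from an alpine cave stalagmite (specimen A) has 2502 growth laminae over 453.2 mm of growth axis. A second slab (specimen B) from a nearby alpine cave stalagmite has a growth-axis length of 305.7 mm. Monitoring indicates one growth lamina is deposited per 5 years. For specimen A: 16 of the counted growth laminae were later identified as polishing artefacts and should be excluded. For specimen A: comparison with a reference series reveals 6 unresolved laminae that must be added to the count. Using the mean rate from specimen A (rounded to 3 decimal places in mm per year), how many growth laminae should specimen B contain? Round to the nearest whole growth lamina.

Specimen A: adjusted count: 2502 − 16 + 6 = 2492 growth laminae.
Specimen A: multiplying by 5 years per growth lamina: 2492 × 5 = 12460 years.
A: Extension rate ≈ 453.2 / 12460 = 0.036 mm/yr.
Specimen B: 305.7 mm / 0.036 mm per year = 8491.67 years; at 5 years per growth lamina that is 8491.67 / 5 ≈ 1698 growth laminae.

1698 growth laminae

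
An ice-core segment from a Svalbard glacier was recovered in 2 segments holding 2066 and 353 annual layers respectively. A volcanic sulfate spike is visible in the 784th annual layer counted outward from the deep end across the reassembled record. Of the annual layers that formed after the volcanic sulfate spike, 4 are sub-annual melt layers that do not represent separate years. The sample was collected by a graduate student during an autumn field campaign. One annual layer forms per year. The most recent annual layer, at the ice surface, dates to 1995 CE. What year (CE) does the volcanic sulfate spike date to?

Total annual layers = 2066 + 353 = 2419.
The volcanic sulfate spike sits at annual layer 784 from the deep end, so 2419 − 784 = 1635 annual layers formed after it.
Removing the 4 false annual layers leaves 1635 − 4 = 1631 true annual layers beyond the volcanic sulfate spike.
Counting back 1631 years from 1995 CE places the volcanic sulfate spike in 1995 − 1631 = 364 CE.

364 CE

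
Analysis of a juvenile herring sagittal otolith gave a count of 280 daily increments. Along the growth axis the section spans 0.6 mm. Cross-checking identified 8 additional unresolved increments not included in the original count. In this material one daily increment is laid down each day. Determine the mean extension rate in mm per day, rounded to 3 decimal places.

0.002 mm per day

Adjusted count: 280 + 8 = 288 daily increments.
0.6 mm over 288 days gives 0.6 / 288 ≈ 0.002 mm per day.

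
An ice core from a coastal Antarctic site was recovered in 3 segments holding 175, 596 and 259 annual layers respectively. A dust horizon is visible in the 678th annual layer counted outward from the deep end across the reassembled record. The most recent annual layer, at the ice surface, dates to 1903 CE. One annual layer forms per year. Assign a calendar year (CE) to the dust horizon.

Total annual layers = 175 + 596 + 259 = 1030.
Between annual layer 678 and the ice surface there are 1030 − 678 = 352 annual layers.
1903 − 352 = 1551 CE.

1551 CE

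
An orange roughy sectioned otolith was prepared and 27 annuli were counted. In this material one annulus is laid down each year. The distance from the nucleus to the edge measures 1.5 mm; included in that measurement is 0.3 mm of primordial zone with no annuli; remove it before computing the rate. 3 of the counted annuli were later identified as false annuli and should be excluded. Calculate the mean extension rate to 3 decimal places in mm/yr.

Adjusted count: 27 − 3 = 24 annuli.
Net length = 1.5 − 0.3 = 1.2 mm.
Mean rate = 1.2 mm / 24 years ≈ 0.050 mm/yr.

0.050 mm/yr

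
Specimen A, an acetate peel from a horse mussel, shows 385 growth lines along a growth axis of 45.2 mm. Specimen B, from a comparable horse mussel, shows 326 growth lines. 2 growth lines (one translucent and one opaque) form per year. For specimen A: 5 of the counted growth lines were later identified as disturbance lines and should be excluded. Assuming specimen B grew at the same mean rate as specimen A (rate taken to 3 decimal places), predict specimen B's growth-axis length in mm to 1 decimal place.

Specimen A: true growth line count = 385 − 5 = 380.
Specimen A: 380 growth lines at 2 per year is 380 / 2 = 190 years.
A: Mean rate = 45.2 mm / 190 years ≈ 0.238 mm per year.
Specimen B: with 2 growth lines per year, 326 / 2 = 163 years. Length of B = 0.238 × 163 = 38.8 mm.

38.8 mm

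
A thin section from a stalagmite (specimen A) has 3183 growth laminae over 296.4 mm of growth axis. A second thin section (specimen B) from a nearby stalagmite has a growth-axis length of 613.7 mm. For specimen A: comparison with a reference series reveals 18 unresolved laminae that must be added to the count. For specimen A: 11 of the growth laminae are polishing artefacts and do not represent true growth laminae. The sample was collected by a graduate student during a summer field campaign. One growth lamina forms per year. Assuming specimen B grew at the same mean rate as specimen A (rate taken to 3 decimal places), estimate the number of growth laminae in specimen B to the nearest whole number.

Specimen A: true growth lamina count = 3183 − 11 + 18 = 3190.
A: 296.4 mm over 3190 years gives 296.4 / 3190 ≈ 0.093 mm/year.
B spans 613.7 / 0.093 = 6598.92 years ≈ 6599 growth laminae.

6599 growth laminae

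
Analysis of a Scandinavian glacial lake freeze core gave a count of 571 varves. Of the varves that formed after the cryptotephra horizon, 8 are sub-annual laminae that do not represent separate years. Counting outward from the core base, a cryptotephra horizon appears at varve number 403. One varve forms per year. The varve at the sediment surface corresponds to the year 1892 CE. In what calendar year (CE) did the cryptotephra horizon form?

1732 CE

571 − 403 = 168 varves lie beyond the cryptotephra horizon toward the sediment surface.
168 − 8 false = 160 true varves after the cryptotephra horizon.
The varve at the sediment surface is 1892 CE, so the cryptotephra horizon dates to 1892 − 160 = 1732 CE.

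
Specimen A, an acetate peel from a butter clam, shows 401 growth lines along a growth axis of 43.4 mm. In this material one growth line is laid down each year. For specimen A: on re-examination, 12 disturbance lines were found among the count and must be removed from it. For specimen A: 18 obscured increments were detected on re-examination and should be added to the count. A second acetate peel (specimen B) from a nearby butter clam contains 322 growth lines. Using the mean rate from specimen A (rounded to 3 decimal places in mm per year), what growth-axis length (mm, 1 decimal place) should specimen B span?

Specimen A: after corrections the count is 401 − 12 + 18 = 407 growth lines.
A: Extension rate ≈ 43.4 / 407 = 0.107 mm/year.
Length of B = 0.107 × 322 = 34.5 mm.

34.5 mm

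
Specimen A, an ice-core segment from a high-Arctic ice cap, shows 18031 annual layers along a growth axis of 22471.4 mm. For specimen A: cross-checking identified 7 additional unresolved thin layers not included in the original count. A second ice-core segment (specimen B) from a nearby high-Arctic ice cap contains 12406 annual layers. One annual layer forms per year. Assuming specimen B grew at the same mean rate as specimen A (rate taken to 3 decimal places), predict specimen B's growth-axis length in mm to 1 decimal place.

Specimen A: after corrections the count is 18031 + 7 = 18038 annual layers.
A: 22471.4 mm over 18038 years gives 22471.4 / 18038 ≈ 1.246 mm/year.
B's length ≈ 1.246 × 12406 = 15457.9 mm.

15457.9 mm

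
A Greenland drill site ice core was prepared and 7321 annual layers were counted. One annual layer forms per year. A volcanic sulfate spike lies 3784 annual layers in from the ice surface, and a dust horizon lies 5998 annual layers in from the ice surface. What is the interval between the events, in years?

2214 yr

The two markers are separated by 5998 − 3784 = 2214 annual layers.
That is 2214 years at one annual layer per year.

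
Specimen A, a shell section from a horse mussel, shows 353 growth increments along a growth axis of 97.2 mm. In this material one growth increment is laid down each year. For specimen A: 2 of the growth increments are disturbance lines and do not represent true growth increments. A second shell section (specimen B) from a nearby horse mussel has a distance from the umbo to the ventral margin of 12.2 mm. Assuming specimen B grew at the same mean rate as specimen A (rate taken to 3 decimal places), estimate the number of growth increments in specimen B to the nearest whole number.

44 growth increments

Specimen A: correcting the raw count gives 353 − 2 = 351 true growth increments.
A: Extension rate ≈ 97.2 / 351 = 0.277 mm/yr.
B spans 12.2 / 0.277 = 44.04 years ≈ 44 growth increments.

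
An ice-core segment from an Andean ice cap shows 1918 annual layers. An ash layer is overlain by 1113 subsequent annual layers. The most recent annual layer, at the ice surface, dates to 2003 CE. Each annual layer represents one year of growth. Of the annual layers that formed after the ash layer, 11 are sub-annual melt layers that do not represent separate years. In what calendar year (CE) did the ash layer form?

1113 annual layers formed after the ash layer.
Excluding 11 false annual layers: 1113 − 11 = 1102.
2003 − 1102 = 901 CE.

901 CE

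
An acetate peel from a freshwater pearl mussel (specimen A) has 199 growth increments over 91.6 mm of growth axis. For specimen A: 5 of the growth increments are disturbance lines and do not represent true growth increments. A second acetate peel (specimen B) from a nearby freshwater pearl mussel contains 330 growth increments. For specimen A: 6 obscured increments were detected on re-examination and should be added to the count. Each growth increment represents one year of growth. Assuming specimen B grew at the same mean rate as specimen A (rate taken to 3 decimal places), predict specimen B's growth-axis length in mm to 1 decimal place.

Specimen A: true growth increment count = 199 − 5 + 6 = 200.
A: Extension rate ≈ 91.6 / 200 = 0.458 mm/year.
Length of B = 0.458 × 330 = 151.1 mm.

151.1 mm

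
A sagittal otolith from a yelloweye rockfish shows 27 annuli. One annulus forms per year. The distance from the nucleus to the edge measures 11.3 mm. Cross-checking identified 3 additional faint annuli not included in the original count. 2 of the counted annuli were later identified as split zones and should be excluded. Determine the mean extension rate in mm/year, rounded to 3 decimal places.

True annulus count = 27 − 2 + 3 = 28.
11.3 mm over 28 years gives 11.3 / 28 ≈ 0.404 mm/year.

0.404 mm/year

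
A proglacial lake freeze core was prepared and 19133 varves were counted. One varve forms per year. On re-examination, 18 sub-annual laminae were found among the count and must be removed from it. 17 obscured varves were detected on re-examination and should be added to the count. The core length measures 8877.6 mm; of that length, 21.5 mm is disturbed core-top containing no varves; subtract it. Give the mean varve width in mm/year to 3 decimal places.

Correcting the raw count gives 19133 − 18 + 17 = 19132 true varves.
The growth record spans 8877.6 − 21.5 = 8856.1 mm.
8856.1 mm over 19132 years gives 8856.1 / 19132 ≈ 0.463 mm/year.

0.463 mm/year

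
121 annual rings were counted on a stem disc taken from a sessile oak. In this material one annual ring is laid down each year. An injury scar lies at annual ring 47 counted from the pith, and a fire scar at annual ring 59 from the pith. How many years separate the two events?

Separation: 59 − 47 = 12 annual rings.
That is 12 years at one annual ring per year.

12 years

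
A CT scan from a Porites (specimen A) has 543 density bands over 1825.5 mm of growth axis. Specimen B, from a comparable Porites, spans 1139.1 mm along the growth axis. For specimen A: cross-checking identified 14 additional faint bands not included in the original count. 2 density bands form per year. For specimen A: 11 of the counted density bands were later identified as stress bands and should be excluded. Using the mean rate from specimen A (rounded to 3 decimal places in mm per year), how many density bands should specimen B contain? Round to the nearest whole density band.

Specimen A: adjusted count: 543 − 11 + 14 = 546 density bands.
Specimen A: 546 density bands at 2 per year is 546 / 2 = 273 years.
A: Extension rate ≈ 1825.5 / 273 = 6.687 mm/yr.
B spans 1139.1 / 6.687 = 170.35 years; at 2 density bands per year that is 170.35 × 2 ≈ 341 density bands.

341 density bands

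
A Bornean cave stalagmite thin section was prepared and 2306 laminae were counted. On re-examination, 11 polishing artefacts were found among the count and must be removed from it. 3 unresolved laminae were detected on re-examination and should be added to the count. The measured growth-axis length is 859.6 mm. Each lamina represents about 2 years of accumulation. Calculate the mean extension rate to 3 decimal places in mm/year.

After corrections the count is 2306 − 11 + 3 = 2298 laminae.
At 2 years per lamina, 2298 × 2 = 4596 years.
859.6 mm over 4596 years gives 859.6 / 4596 ≈ 0.187 mm/year.

0.187 mm/year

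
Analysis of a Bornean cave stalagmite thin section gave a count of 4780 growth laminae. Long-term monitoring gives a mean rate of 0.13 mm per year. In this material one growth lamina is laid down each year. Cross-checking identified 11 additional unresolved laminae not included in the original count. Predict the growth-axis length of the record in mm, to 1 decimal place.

Correcting the raw count gives 4780 + 11 = 4791 true growth laminae.
4791 years at 0.13 mm/year gives 0.13 × 4791 = 622.8 mm.

622.8 mm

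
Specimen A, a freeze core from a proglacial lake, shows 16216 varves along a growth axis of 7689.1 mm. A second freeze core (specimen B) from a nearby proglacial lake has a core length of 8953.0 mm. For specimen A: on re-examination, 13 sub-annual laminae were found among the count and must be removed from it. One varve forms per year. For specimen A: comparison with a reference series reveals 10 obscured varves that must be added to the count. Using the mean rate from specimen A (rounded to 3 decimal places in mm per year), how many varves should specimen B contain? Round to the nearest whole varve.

Specimen A: after corrections the count is 16216 − 13 + 10 = 16213 varves.
A: 7689.1 mm over 16213 years gives 7689.1 / 16213 ≈ 0.474 mm per year.
B spans 8953.0 / 0.474 = 18888.19 years ≈ 18888 varves.

18888 varves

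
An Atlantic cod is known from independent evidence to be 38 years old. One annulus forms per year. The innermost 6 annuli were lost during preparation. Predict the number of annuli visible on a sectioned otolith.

32 annuli

One annulus per year gives 38 annuli over 38 years.
38 − 6 missed = 32 annuli expected in the prepared section.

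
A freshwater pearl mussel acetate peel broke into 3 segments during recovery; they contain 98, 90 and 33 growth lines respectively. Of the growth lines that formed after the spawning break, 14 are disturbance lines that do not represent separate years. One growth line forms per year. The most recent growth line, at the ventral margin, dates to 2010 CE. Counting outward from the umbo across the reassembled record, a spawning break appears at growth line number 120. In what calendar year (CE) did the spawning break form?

Total growth lines = 98 + 90 + 33 = 221.
The spawning break sits at growth line 120 from the umbo, so 221 − 120 = 101 growth lines formed after it.
101 − 14 false = 87 true growth lines after the spawning break.
2010 − 87 = 1923 CE.

1923 CE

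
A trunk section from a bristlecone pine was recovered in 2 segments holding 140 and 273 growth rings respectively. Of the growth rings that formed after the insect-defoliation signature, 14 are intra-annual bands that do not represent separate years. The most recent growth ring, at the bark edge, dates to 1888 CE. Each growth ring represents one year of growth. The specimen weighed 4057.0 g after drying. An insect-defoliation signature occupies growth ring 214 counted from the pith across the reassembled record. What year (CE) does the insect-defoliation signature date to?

1703 CE

Total growth rings = 140 + 273 = 413.
413 − 214 = 199 growth rings lie beyond the insect-defoliation signature toward the bark edge.
Removing the 14 false growth rings leaves 199 − 14 = 185 true growth rings beyond the insect-defoliation signature.
1888 − 185 = 1703 CE.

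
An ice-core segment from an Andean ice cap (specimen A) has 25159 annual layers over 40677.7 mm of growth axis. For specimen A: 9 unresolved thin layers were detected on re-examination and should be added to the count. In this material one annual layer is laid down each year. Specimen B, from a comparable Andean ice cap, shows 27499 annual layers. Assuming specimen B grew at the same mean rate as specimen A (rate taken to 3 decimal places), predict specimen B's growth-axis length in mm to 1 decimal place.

44438.4 mm

Specimen A: true annual layer count = 25159 + 9 = 25168.
A: Extension rate ≈ 40677.7 / 25168 = 1.616 mm/year.
B's length ≈ 1.616 × 27499 = 44438.4 mm.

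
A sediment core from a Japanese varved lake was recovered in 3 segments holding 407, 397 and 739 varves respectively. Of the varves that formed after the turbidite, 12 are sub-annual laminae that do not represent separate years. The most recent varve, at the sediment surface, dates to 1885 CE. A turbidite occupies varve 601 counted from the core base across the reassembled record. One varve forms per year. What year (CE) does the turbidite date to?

Total varves = 407 + 397 + 739 = 1543.
The turbidite sits at varve 601 from the core base, so 1543 − 601 = 942 varves formed after it.
Removing the 12 false varves leaves 942 − 12 = 930 true varves beyond the turbidite.
Counting back 930 years from 1885 CE places the turbidite in 1885 − 930 = 955 CE.

955 CE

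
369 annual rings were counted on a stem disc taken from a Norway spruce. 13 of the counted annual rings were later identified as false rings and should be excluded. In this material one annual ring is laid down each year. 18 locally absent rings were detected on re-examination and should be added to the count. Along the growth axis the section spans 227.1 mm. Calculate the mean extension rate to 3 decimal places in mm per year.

After corrections the count is 369 − 13 + 18 = 374 annual rings.
227.1 mm over 374 years gives 227.1 / 374 ≈ 0.607 mm per year.

0.607 mm per year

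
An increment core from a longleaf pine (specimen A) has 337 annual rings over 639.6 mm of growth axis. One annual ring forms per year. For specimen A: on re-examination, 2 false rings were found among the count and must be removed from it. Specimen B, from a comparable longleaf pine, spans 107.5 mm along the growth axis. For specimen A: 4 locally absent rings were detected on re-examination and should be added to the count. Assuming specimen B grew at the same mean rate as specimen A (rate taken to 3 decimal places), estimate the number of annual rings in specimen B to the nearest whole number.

57 annual rings

Specimen A: after corrections the count is 337 − 2 + 4 = 339 annual rings.
A: Extension rate ≈ 639.6 / 339 = 1.887 mm per year.
For B, 107.5 / 1.887 = 56.97 years ≈ 57 annual rings.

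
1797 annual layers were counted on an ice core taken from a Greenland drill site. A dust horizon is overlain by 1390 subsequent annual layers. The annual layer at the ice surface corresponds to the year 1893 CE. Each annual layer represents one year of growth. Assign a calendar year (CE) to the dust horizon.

503 CE

1390 annual layers post-date the dust horizon.
The annual layer at the ice surface is 1893 CE, so the dust horizon dates to 1893 − 1390 = 503 CE.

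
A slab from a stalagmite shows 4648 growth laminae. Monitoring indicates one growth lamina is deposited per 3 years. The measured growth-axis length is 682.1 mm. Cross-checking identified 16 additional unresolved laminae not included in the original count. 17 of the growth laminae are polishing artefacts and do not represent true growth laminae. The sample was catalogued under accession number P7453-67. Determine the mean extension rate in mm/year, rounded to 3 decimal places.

After corrections the count is 4648 − 17 + 16 = 4647 growth laminae.
Multiplying by 3 years per growth lamina: 4647 × 3 = 13941 years.
Extension rate ≈ 682.1 / 13941 = 0.049 mm/year.

0.049 mm/year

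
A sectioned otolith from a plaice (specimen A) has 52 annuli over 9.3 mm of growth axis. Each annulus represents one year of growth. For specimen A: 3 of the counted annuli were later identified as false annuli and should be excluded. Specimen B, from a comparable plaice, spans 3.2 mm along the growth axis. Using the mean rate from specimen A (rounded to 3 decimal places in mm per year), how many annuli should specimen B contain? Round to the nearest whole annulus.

Specimen A: after corrections the count is 52 − 3 = 49 annuli.
A: Extension rate ≈ 9.3 / 49 = 0.190 mm per year.
Specimen B: 3.2 mm / 0.190 mm per year = 16.84 years ≈ 17 annuli.

17 annuli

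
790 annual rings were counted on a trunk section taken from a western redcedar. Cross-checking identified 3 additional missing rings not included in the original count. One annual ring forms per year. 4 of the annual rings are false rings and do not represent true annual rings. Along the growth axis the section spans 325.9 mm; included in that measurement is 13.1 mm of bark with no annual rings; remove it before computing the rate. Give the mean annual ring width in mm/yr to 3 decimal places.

0.396 mm/yr

After corrections the count is 790 − 4 + 3 = 789 annual rings.
Net length = 325.9 − 13.1 = 312.8 mm.
Mean rate = 312.8 mm / 789 years ≈ 0.396 mm/yr.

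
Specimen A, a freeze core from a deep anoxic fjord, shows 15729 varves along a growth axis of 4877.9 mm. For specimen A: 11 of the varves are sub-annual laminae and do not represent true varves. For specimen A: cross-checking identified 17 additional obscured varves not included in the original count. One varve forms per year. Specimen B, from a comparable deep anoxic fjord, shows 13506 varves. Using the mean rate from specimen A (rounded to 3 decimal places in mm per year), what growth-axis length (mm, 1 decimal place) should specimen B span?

Specimen A: correcting the raw count gives 15729 − 11 + 17 = 15735 true varves.
A: Extension rate ≈ 4877.9 / 15735 = 0.310 mm/yr.
For B, 0.310 mm/year × 13506 years = 4186.9 mm.

4186.9 mm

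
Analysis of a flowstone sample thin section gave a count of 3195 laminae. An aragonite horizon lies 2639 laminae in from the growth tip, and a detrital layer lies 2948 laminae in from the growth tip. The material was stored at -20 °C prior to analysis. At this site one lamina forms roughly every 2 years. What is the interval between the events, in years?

618 years

2948 − 2639 = 309 laminae lie between the two events.
309 laminae at 2 years each span 309 × 2 = 618 years.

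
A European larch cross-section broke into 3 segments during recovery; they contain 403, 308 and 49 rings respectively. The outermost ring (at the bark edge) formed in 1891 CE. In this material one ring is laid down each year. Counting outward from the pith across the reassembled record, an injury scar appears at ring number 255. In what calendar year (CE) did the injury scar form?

Total rings = 403 + 308 + 49 = 760.
760 − 255 = 505 rings lie beyond the injury scar toward the bark edge.
The ring at the bark edge is 1891 CE, so the injury scar dates to 1891 − 505 = 1386 CE.

1386 CE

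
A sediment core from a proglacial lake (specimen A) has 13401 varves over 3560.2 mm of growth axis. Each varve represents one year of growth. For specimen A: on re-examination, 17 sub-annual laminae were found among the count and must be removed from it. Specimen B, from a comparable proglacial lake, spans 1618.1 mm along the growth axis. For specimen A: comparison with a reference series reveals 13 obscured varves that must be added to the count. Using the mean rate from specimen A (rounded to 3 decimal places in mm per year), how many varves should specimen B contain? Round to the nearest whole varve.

Specimen A: after corrections the count is 13401 − 17 + 13 = 13397 varves.
A: Extension rate ≈ 3560.2 / 13397 = 0.266 mm/year.
Specimen B: 1618.1 mm / 0.266 mm per year = 6083.08 years ≈ 6083 varves.

6083 varves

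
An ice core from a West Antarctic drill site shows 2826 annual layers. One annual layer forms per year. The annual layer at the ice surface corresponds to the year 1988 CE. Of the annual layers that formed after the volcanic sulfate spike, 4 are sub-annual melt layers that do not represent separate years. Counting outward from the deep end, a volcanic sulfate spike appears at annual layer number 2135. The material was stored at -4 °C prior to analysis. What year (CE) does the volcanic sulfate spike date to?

The volcanic sulfate spike sits at annual layer 2135 from the deep end, so 2826 − 2135 = 691 annual layers formed after it.
691 − 4 false = 687 true annual layers after the volcanic sulfate spike.
Counting back 687 years from 1988 CE places the volcanic sulfate spike in 1988 − 687 = 1301 CE.

1301 CE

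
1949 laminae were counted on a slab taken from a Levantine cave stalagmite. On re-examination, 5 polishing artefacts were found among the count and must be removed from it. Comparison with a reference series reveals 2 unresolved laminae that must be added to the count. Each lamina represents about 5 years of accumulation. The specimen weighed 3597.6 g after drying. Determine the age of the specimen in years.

True lamina count = 1949 − 5 + 2 = 1946.
At 5 years per lamina, 1946 × 5 = 9730 years.

9730 years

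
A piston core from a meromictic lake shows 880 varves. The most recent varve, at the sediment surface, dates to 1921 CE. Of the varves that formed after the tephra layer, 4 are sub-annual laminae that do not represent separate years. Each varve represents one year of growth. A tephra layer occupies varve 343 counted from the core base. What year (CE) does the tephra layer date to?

880 − 343 = 537 varves lie beyond the tephra layer toward the sediment surface.
Removing the 4 false varves leaves 537 − 4 = 533 true varves beyond the tephra layer.
Counting back 533 years from 1921 CE places the tephra layer in 1921 − 533 = 1388 CE.

1388 CE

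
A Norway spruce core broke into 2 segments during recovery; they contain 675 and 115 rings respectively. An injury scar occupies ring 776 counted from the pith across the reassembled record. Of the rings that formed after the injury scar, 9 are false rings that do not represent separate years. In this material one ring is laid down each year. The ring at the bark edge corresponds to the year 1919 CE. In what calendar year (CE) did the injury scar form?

Total rings = 675 + 115 = 790.
The injury scar sits at ring 776 from the pith, so 790 − 776 = 14 rings formed after it.
14 − 9 false = 5 true rings after the injury scar.
Counting back 5 years from 1919 CE places the injury scar in 1919 − 5 = 1914 CE.

1914 CE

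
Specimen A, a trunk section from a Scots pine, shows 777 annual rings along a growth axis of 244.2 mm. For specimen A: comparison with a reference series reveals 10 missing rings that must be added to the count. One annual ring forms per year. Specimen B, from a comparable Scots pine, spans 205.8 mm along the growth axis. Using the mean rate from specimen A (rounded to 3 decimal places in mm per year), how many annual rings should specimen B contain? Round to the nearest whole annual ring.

664 annual rings

Specimen A: true annual ring count = 777 + 10 = 787.
A: Mean rate = 244.2 mm / 787 years ≈ 0.310 mm/yr.
Specimen B: 205.8 mm / 0.310 mm per year = 663.87 years ≈ 664 annual rings.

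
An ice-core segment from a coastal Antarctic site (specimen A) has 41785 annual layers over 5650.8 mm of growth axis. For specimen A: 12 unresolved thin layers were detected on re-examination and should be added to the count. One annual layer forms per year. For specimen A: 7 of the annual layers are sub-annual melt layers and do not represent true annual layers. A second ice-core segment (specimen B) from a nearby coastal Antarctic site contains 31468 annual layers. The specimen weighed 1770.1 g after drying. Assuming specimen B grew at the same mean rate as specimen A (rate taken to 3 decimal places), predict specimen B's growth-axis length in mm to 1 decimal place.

4248.2 mm

Specimen A: true annual layer count = 41785 − 7 + 12 = 41790.
A: 5650.8 mm over 41790 years gives 5650.8 / 41790 ≈ 0.135 mm per year.
For B, 0.135 mm/year × 31468 years = 4248.2 mm.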